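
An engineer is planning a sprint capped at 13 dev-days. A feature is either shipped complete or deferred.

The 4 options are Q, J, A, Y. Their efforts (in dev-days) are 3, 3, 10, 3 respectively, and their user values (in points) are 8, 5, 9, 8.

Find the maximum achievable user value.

21

Take Q, J, and Y: effort 3 + 3 + 3 = 9 ≤ 13, user value 8 + 5 + 8 = 21.
No other feasible combination does better.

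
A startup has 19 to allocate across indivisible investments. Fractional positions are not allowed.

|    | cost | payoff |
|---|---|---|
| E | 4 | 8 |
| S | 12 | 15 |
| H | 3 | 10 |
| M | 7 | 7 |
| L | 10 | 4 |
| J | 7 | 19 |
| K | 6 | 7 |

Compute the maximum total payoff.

37

Allowing fractional choices, the relaxed optimum would be about 43.2, but investments are indivisible.
H + J + K: cost 3 + 7 + 6 = 16 ≤ 19, payoff 10 + 19 + 7 = 36.
H + M + J: cost 3 + 7 + 7 = 17 ≤ 19, payoff 10 + 7 + 19 = 36.
E + H + J: cost 4 + 3 + 7 = 14 ≤ 19, payoff 8 + 10 + 19 = 37.
Best is E, H, and J with total payoff 37.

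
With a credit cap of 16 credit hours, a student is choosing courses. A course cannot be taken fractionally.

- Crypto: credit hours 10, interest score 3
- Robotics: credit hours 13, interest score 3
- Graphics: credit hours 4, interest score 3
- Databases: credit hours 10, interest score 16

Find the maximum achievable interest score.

Take Graphics and Databases: credit hours 4 + 10 = 14 ≤ 16, interest score 3 + 16 = 19.
No other feasible combination does better.

19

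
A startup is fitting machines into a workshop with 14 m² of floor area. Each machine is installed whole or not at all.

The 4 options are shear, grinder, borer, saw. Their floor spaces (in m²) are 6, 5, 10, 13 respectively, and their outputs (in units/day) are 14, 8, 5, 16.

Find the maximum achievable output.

22

This is an integer program with binary decision variables.
saw: floor space 13 ≤ 14, output 16.
shear + grinder: floor space 6 + 5 = 11 ≤ 14, output 14 + 8 = 22.
Best is shear and grinder with total output 22.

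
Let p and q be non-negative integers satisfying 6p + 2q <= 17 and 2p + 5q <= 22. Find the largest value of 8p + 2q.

20

(p,q)=(2,2): 6·2+2·2=16≤17, 2·2+5·2=14≤22, objective 20.
(p,q)=(2,1): 6·2+2·1=14≤17, 2·2+5·1=9≤22, objective 18.
(p,q)=(2,0): 6·2+2·0=12≤17, 2·2+5·0=4≤22, objective 16.
(p,q)=(1,3): 6·1+2·3=12≤17, 2·1+5·3=17≤22, objective 14.
The best lattice point is (2,2), giving 20.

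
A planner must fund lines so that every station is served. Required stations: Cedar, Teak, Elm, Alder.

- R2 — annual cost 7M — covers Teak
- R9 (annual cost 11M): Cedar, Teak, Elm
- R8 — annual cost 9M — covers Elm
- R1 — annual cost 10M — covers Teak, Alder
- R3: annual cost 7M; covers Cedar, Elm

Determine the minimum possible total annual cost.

17

This is a weighted set-cover instance.
Choose R1 and R3: together they cover Cedar, Teak, Elm, Alder — every station.
Total annual cost: 10 + 7 = 17.
No cover costs less than 17.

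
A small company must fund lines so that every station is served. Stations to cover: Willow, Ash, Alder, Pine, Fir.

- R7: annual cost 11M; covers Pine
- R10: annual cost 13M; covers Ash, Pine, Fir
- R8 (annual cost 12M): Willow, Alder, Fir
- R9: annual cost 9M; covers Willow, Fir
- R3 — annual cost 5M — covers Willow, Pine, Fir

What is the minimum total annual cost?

The greedy cost-per-new-station heuristic would pick R3, R8, and R10 for 30, but a cheaper cover exists.
Choose R10 and R8: together they cover Willow, Ash, Alder, Pine, Fir — every station.
Total annual cost: 13 + 12 = 25.
No cover costs less than 25.

25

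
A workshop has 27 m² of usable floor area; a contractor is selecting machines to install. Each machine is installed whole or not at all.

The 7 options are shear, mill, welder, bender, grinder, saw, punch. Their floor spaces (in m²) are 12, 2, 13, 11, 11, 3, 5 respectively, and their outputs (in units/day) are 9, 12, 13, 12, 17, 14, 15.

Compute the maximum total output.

Treat it as a binary knapsack problem.
mill + bender + grinder + saw: floor space 2 + 11 + 11 + 3 = 27 ≤ 27, output 12 + 12 + 17 + 14 = 55.
mill + grinder + saw + punch: floor space 2 + 11 + 3 + 5 = 21 ≤ 27, output 12 + 17 + 14 + 15 = 58.
mill + welder + saw + punch: floor space 2 + 13 + 3 + 5 = 23 ≤ 27, output 12 + 13 + 14 + 15 = 54.
Best is mill, grinder, saw, and punch with total output 58.

58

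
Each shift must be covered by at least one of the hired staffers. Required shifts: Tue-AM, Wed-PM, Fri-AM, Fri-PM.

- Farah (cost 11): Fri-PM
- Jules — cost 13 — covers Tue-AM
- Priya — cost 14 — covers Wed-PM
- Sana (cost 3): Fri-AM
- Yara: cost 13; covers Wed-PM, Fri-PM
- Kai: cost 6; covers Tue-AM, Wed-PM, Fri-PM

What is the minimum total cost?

This is a weighted set-cover instance.
Choose Sana and Kai: together they cover Tue-AM, Wed-PM, Fri-AM, Fri-PM — every shift.
Total cost: 3 + 6 = 9.
No cover costs less than 9.

9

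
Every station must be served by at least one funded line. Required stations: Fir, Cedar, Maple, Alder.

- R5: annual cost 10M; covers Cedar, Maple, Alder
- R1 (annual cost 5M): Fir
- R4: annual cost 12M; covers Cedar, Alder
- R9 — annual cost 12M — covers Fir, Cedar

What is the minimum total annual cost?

Choose R5 and R1: together they cover Fir, Cedar, Maple, Alder — every station.
Total annual cost: 10 + 5 = 15.
No cover costs less than 15.

15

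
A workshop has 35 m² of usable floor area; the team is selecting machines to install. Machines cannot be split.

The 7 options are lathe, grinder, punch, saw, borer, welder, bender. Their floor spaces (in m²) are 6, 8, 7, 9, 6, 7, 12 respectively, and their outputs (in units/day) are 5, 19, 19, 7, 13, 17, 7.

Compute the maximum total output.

grinder + punch + borer + welder: floor space 8 + 7 + 6 + 7 = 28 ≤ 35, output 19 + 19 + 13 + 17 = 68.
grinder + punch + saw + welder: floor space 8 + 7 + 9 + 7 = 31 ≤ 35, output 19 + 19 + 7 + 17 = 62.
lathe + grinder + punch + borer + welder: floor space 6 + 8 + 7 + 6 + 7 = 34 ≤ 35, output 5 + 19 + 19 + 13 + 17 = 73.
Best is lathe, grinder, punch, borer, and welder with total output 73.

73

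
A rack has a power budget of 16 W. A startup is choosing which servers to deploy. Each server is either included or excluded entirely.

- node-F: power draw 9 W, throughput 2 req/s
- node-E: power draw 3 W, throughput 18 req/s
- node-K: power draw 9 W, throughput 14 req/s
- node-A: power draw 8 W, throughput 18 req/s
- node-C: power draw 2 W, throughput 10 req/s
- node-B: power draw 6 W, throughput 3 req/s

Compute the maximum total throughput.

46

This is an integer program with binary decision variables.
Take node-E, node-A, and node-C: power draw 3 + 8 + 2 = 13 ≤ 16, throughput 18 + 18 + 10 = 46.
No other feasible combination does better.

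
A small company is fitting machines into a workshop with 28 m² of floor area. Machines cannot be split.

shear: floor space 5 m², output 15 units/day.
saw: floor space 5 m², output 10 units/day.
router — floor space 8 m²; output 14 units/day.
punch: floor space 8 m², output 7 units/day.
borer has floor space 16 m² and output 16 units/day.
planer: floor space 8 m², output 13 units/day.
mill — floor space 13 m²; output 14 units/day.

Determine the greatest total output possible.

Take shear, saw, router, and planer: floor space 5 + 5 + 8 + 8 = 26 ≤ 28, output 15 + 10 + 14 + 13 = 52.
No other feasible combination does better.

52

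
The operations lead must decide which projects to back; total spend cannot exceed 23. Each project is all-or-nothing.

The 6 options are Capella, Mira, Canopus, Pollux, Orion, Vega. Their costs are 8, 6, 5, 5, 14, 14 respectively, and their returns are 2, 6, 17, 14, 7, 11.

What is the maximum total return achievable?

37

Mira + Canopus + Pollux: cost 6 + 5 + 5 = 16 ≤ 23, return 6 + 17 + 14 = 37.
Capella + Canopus + Pollux: cost 8 + 5 + 5 = 18 ≤ 23, return 2 + 17 + 14 = 33.
Canopus + Pollux: cost 5 + 5 = 10 ≤ 23, return 17 + 14 = 31.
Best is Mira, Canopus, and Pollux with total return 37.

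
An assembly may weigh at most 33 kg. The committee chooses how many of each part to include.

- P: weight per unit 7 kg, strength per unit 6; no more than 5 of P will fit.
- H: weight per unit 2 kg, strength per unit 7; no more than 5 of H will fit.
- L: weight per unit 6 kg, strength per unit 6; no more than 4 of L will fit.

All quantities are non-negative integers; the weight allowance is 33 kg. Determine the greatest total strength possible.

Take 5×H and 3×L: weight 28 ≤ 33, strength 5·7 + 3·6 = 53.
H has the best ratio (7/2) and is taken to its limit of 5; remaining capacity is filled optimally with the others.

53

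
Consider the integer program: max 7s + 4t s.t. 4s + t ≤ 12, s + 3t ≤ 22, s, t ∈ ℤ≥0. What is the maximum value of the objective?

The continuous relaxation peaks at (1.27, 6.91) with value 36.55; rounding to a feasible lattice point costs some objective.
(s,t)=(1,7): 4·1+1·7=11≤12, 1·1+3·7=22≤22, objective 35.
(s,t)=(1,6): 4·1+1·6=10≤12, 1·1+3·6=19≤22, objective 31.
(s,t)=(0,7): 4·0+1·7=7≤12, 1·0+3·7=21≤22, objective 28.
No feasible integer point exceeds 35.

35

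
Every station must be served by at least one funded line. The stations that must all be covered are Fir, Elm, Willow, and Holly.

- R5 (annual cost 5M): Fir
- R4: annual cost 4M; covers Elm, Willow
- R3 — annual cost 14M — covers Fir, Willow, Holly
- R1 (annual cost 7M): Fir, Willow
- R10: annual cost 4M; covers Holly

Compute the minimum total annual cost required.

Choose R5, R4, and R10: together they cover Fir, Elm, Willow, Holly — every station.
Total annual cost: 5 + 4 + 4 = 13.

13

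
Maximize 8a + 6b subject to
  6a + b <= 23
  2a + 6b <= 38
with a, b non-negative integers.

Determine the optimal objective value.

(a,b)=(3,5) is feasible, giving 54.
(a,b)=(3,4) is feasible, giving 48.
(a,b)=(2,5) is feasible, giving 46.
The best lattice point is (3,5), giving 54.

54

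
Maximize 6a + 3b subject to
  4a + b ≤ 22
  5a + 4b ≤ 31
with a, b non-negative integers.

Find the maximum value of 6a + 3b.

(a,b)=(5,1) is feasible, giving 33.
(a,b)=(4,2) is feasible, giving 30.
The best lattice point is (5,1), giving 33.

33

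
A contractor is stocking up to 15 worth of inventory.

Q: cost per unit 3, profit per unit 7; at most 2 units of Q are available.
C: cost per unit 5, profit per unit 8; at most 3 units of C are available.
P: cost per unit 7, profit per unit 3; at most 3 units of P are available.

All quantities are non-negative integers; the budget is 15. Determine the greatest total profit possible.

24

3×C: cost 15 ≤ 15, profit 3·8 = 24.
1×Q and 2×C: cost 13 ≤ 15, profit 1·7 + 2·8 = 23.
Best is 24.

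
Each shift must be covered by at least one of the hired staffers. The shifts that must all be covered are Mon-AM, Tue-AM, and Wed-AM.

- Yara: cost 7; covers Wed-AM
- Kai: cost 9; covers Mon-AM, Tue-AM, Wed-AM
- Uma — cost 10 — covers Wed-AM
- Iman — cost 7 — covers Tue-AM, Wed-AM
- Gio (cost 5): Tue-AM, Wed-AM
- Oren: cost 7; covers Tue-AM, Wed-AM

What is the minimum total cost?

The greedy cost-per-new-shift heuristic would pick Gio and Kai for 14, but a cheaper cover exists.
Kai alone covers Mon-AM, Tue-AM, Wed-AM — every shift.
Total cost: 9.
No cover costs less than 9.

9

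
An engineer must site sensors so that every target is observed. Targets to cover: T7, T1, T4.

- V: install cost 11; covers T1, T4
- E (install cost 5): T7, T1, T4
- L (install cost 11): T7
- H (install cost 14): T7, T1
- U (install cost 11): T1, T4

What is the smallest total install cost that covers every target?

5

E alone covers T7, T1, T4 — every target.
Total install cost: 5.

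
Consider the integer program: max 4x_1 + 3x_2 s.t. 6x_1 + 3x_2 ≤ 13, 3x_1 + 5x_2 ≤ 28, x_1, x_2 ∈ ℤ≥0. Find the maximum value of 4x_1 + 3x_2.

12

Relaxing integrality, the LP optimum is 13.00 at (x_1,x_2) = (0, 4.33), which is not an integer point.
(x_1,x_2)=(0,4) is feasible, giving 12.
(x_1,x_2)=(0,3) is feasible, giving 9.
The best lattice point is (0,4), giving 12.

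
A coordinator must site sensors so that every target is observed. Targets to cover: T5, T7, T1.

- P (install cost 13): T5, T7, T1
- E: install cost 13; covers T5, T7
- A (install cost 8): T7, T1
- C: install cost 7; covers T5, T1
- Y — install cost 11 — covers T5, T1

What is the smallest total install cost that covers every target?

The greedy cost-per-new-target heuristic would pick C and A for 15, but a cheaper cover exists.
P alone covers T5, T7, T1 — every target.
Total install cost: 13.
No cover costs less than 13.

13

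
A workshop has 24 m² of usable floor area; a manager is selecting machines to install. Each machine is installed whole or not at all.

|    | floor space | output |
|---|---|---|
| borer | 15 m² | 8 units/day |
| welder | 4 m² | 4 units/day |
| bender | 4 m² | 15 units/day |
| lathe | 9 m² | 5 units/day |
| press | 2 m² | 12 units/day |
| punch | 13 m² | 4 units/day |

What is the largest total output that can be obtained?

36

Take welder, bender, lathe, and press: floor space 4 + 4 + 9 + 2 = 19 ≤ 24, output 4 + 15 + 5 + 12 = 36.
No other feasible combination does better.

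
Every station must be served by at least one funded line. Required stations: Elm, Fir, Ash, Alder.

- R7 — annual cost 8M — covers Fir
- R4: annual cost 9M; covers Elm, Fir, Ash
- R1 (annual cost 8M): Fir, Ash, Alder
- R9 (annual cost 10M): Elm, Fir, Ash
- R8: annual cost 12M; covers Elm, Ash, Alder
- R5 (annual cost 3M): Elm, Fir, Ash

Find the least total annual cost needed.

Choose R1 and R5: together they cover Elm, Fir, Ash, Alder — every station.
Total annual cost: 8 + 3 = 11.
No cover costs less than 11.

11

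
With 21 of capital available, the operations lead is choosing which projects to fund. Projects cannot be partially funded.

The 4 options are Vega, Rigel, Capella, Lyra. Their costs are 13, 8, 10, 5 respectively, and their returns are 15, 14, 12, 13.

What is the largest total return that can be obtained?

29

Allowing fractional choices, the relaxed optimum would be about 36.6, but projects are indivisible.
Rigel + Lyra: cost 8 + 5 = 13 ≤ 21, return 14 + 13 = 27.
Vega + Lyra: cost 13 + 5 = 18 ≤ 21, return 15 + 13 = 28.
Vega + Rigel: cost 13 + 8 = 21 ≤ 21, return 15 + 14 = 29.
Best is Vega and Rigel with total return 29.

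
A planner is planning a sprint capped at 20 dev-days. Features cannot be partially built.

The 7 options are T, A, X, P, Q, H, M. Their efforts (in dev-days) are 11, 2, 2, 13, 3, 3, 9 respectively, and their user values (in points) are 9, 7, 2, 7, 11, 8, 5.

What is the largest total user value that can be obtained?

35

A + X + Q + H + M: effort 2 + 2 + 3 + 3 + 9 = 19 ≤ 20, user value 7 + 2 + 11 + 8 + 5 = 33.
T + A + Q + H: effort 11 + 2 + 3 + 3 = 19 ≤ 20, user value 9 + 7 + 11 + 8 = 35.
Best is T, A, Q, and H with total user value 35.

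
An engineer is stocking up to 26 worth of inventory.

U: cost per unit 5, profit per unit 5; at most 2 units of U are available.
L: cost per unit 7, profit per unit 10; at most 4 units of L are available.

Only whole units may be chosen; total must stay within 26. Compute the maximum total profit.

35

Take 1×U and 3×L: cost 26 ≤ 26, profit 1·5 + 3·10 = 35.
No other integer combination yields more.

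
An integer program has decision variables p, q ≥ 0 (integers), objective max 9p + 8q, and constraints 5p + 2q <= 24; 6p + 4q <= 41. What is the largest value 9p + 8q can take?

(p,q)=(0,10): 5·0+2·10=20≤24, 6·0+4·10=40≤41, objective 80.
(p,q)=(0,9): 5·0+2·9=18≤24, 6·0+4·9=36≤41, objective 72.
No feasible integer point exceeds 80.

80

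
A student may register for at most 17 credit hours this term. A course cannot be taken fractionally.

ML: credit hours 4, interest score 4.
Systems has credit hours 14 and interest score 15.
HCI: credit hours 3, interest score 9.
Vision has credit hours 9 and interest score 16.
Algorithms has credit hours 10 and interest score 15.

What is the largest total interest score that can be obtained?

29

This is a 0-1 knapsack instance.
Allowing fractional choices, the relaxed optimum would be about 32.5, but courses are indivisible.
ML + HCI + Algorithms: credit hours 4 + 3 + 10 = 17 ≤ 17, interest score 4 + 9 + 15 = 28.
ML + HCI + Vision: credit hours 4 + 3 + 9 = 16 ≤ 17, interest score 4 + 9 + 16 = 29.
Best is ML, HCI, and Vision with total interest score 29.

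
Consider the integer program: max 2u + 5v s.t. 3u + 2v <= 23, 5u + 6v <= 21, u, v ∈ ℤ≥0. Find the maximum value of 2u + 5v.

15

(u,v)=(0,3) is feasible, giving 15.
(u,v)=(1,2) is feasible, giving 12.
(u,v)=(0,2) is feasible, giving 10.
The best lattice point is (0,3), giving 15.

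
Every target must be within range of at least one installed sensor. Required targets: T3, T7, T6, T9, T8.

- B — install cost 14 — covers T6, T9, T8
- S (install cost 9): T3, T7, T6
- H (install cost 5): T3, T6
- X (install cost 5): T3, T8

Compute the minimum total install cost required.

The greedy cost-per-new-target heuristic would pick H, X, S, and B for 33, but a cheaper cover exists.
Choose B and S: together they cover T3, T7, T6, T9, T8 — every target.
Total install cost: 14 + 9 = 23.
No cover costs less than 23.

23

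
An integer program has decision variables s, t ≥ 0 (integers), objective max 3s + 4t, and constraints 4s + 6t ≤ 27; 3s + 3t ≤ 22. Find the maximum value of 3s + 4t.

(s,t)=(5,1) is feasible, giving 19.
(s,t)=(6,0) is feasible, giving 18.
(s,t)=(4,1) is feasible, giving 16.
(s,t)=(5,0) is feasible, giving 15.
Maximum is 19 at (s,t)=(5,1).

19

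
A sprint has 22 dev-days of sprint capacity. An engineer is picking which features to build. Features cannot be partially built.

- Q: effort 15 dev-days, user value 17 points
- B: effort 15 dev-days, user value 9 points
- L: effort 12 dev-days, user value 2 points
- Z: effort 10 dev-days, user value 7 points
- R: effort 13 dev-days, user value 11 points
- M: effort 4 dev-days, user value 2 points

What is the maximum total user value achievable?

This is a 0-1 knapsack instance.
Take Q and M: effort 15 + 4 = 19 ≤ 22, user value 17 + 2 = 19.
No other feasible combination does better.

19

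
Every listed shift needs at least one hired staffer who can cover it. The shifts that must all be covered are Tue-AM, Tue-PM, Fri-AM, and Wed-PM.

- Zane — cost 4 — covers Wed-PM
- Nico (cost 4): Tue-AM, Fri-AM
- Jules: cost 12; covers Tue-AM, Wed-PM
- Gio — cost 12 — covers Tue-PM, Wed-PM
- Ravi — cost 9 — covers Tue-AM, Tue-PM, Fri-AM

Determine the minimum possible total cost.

13

This is an integer covering problem.
The greedy cost-per-new-shift heuristic would pick Nico, Zane, and Ravi for 17, but a cheaper cover exists.
Choose Zane and Ravi: together they cover Tue-AM, Tue-PM, Fri-AM, Wed-PM — every shift.
Total cost: 4 + 9 = 13.
No cover costs less than 13.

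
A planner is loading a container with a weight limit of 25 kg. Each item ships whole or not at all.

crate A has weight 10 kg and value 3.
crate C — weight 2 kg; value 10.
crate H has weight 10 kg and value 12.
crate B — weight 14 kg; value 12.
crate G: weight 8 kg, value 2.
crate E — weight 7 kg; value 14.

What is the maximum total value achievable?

36

crate H + crate G + crate E: weight 10 + 8 + 7 = 25 ≤ 25, value 12 + 2 + 14 = 28.
crate C + crate B + crate E: weight 2 + 14 + 7 = 23 ≤ 25, value 10 + 12 + 14 = 36.
crate C + crate H + crate E: weight 2 + 10 + 7 = 19 ≤ 25, value 10 + 12 + 14 = 36.
The maximum value is 36; one optimal choice is crate C, crate H, and crate E.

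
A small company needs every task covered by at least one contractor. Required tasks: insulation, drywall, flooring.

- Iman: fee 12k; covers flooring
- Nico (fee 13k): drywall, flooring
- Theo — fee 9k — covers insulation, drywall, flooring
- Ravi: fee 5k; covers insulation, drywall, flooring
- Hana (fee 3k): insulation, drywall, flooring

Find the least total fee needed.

3

This is a weighted set-cover instance.
Hana alone covers insulation, drywall, flooring — every task.
Total fee: 3.
No cover costs less than 3.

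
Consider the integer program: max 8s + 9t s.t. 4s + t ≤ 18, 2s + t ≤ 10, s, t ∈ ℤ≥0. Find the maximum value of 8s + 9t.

90

(s,t)=(0,10): 4·0+1·10=10≤18, 2·0+1·10=10≤10, objective 90.
(s,t)=(0,9): 4·0+1·9=9≤18, 2·0+1·9=9≤10, objective 81.
Maximum is 90 at (s,t)=(0,10).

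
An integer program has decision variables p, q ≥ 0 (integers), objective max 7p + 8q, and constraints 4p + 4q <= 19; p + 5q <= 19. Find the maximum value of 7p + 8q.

Relaxing integrality, the LP optimum is 36.81 at (p,q) = (1.19, 3.56), which is not an integer point.
(p,q)=(1,3): 4·1+4·3=16≤19, 1·1+5·3=16≤19, objective 31.
(p,q)=(2,2): 4·2+4·2=16≤19, 1·2+5·2=12≤19, objective 30.
(p,q)=(0,3): 4·0+4·3=12≤19, 1·0+5·3=15≤19, objective 24.
(p,q)=(1,2): 4·1+4·2=12≤19, 1·1+5·2=11≤19, objective 23.
Maximum is 31 at (p,q)=(1,3).

31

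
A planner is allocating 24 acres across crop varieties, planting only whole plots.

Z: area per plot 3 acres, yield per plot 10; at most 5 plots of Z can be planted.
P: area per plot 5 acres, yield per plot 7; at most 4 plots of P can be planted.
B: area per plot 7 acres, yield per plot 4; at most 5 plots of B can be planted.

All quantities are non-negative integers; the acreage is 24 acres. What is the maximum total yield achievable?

This is a bounded integer knapsack.
Z has the best ratio (10/3); taking only Z gives at most 5×10 = 50 (stopped by the supply cap of 5).
Mixing does better — 5×Z and 1×P: area 20 ≤ 24, yield 5·10 + 1·7 = 57.

57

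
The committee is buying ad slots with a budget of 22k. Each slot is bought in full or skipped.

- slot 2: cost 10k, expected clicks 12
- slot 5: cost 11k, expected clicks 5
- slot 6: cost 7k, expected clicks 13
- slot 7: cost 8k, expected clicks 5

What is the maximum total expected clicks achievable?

25

Treat it as a binary knapsack problem.
Allowing fractional choices, the relaxed optimum would be about 28.1, but ad slots are indivisible.
slot 6 + slot 7: cost 7 + 8 = 15 ≤ 22, expected clicks 13 + 5 = 18.
slot 2 + slot 6: cost 10 + 7 = 17 ≤ 22, expected clicks 12 + 13 = 25.
slot 5 + slot 6: cost 11 + 7 = 18 ≤ 22, expected clicks 5 + 13 = 18.
Best is slot 2 and slot 6 with total expected clicks 25.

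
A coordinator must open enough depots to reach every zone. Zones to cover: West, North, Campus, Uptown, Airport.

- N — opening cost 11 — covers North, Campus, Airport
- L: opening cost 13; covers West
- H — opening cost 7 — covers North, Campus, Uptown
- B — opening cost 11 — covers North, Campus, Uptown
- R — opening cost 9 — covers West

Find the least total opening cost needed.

27

Choose N, H, and R: together they cover West, North, Campus, Uptown, Airport — every zone.
Total opening cost: 11 + 7 + 9 = 27.
No cover costs less than 27.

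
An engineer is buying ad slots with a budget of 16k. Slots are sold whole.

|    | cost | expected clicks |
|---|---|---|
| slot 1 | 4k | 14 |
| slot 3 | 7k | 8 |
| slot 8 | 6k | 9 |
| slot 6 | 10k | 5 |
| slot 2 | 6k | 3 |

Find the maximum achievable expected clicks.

Treat it as a binary knapsack problem.
slot 1 + slot 8 + slot 2: cost 4 + 6 + 6 = 16 ≤ 16, expected clicks 14 + 9 + 3 = 26.
slot 1 + slot 8: cost 4 + 6 = 10 ≤ 16, expected clicks 14 + 9 = 23.
slot 1 + slot 3: cost 4 + 7 = 11 ≤ 16, expected clicks 14 + 8 = 22.
Best is slot 1, slot 8, and slot 2 with total expected clicks 26.

26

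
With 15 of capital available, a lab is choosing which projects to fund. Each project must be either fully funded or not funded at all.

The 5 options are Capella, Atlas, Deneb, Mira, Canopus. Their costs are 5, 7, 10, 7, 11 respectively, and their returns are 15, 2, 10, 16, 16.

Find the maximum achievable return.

Allowing fractional choices, the relaxed optimum would be about 35.4, but projects are indivisible.
Capella + Mira: cost 5 + 7 = 12 ≤ 15, return 15 + 16 = 31.
Atlas + Mira: cost 7 + 7 = 14 ≤ 15, return 2 + 16 = 18.
Capella + Deneb: cost 5 + 10 = 15 ≤ 15, return 15 + 10 = 25.
Best is Capella and Mira with total return 31.

31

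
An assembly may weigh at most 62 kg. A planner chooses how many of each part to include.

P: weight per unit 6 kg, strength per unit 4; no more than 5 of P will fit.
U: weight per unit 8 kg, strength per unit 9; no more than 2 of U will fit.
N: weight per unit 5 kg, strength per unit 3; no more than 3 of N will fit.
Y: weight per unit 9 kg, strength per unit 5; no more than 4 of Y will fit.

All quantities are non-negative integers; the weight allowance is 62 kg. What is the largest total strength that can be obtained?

47

3×P, 2×U, 2×N, and 2×Y: weight 62 ≤ 62, strength 3·4 + 2·9 + 2·3 + 2·5 = 46.
5×P, 2×U, and 3×N: weight 61 ≤ 62, strength 5·4 + 2·9 + 3·3 = 47.
Best is 47.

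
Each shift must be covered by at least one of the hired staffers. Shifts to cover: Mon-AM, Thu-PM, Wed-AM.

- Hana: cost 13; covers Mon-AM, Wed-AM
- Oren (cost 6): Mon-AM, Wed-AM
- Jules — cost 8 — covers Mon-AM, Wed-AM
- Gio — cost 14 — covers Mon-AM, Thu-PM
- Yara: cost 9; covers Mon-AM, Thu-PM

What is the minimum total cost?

15

Choose Oren and Yara: together they cover Mon-AM, Thu-PM, Wed-AM — every shift.
Total cost: 6 + 9 = 15.
No cover costs less than 15.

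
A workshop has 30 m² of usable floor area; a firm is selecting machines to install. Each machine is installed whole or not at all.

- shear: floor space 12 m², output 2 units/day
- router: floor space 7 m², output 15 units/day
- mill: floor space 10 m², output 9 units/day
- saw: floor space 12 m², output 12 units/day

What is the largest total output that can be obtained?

router + saw: floor space 7 + 12 = 19 ≤ 30, output 15 + 12 = 27.
router + mill + saw: floor space 7 + 10 + 12 = 29 ≤ 30, output 15 + 9 + 12 = 36.
shear + router + mill: floor space 12 + 7 + 10 = 29 ≤ 30, output 2 + 15 + 9 = 26.
Best is router, mill, and saw with total output 36.

36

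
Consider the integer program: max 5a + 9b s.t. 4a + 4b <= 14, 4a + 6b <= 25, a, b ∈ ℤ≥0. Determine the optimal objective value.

27

The continuous relaxation peaks at (0, 3.5) with value 31.50; rounding to a feasible lattice point costs some objective.
(a,b)=(0,3): 4·0+4·3=12≤14, 4·0+6·3=18≤25, objective 27.
(a,b)=(1,2): 4·1+4·2=12≤14, 4·1+6·2=16≤25, objective 23.
Maximum is 27 at (a,b)=(0,3).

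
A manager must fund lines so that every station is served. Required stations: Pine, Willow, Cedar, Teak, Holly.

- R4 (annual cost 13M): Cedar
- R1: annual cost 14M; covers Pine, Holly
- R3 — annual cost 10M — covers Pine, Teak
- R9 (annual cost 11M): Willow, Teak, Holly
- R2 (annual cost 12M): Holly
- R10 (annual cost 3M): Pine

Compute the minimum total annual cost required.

27

Choose R4, R9, and R10: together they cover Pine, Willow, Cedar, Teak, Holly — every station.
Total annual cost: 13 + 11 + 3 = 27.
No cover costs less than 27.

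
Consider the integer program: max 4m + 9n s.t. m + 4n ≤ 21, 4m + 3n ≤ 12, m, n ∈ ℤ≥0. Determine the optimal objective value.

36

(m,n)=(0,4): 1·0+4·4=16≤21, 4·0+3·4=12≤12, objective 36.
(m,n)=(0,3): 1·0+4·3=12≤21, 4·0+3·3=9≤12, objective 27.
Maximum is 36 at (m,n)=(0,4).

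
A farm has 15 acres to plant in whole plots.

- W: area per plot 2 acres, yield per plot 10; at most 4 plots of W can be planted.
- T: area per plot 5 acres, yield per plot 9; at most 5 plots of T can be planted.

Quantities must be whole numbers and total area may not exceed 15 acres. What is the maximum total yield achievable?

49

Take 4×W and 1×T: area 13 ≤ 15, yield 4·10 + 1·9 = 49.
W has the best ratio (10/2) and is taken to its limit of 4; remaining capacity is filled optimally with the others.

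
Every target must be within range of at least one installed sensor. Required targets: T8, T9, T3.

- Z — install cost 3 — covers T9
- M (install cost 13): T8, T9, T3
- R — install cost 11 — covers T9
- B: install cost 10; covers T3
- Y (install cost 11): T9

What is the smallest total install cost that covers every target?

13

M alone covers T8, T9, T3 — every target.
Total install cost: 13.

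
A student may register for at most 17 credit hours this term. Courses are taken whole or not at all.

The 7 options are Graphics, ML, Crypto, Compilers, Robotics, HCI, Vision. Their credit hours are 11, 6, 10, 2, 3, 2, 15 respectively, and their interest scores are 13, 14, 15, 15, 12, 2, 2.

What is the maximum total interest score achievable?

44

Crypto + Compilers + Robotics + HCI: credit hours 10 + 2 + 3 + 2 = 17 ≤ 17, interest score 15 + 15 + 12 + 2 = 44.
ML + Compilers + Robotics + HCI: credit hours 6 + 2 + 3 + 2 = 13 ≤ 17, interest score 14 + 15 + 12 + 2 = 43.
Crypto + Compilers + Robotics: credit hours 10 + 2 + 3 = 15 ≤ 17, interest score 15 + 15 + 12 = 42.
Best is Crypto, Compilers, Robotics, and HCI with total interest score 44.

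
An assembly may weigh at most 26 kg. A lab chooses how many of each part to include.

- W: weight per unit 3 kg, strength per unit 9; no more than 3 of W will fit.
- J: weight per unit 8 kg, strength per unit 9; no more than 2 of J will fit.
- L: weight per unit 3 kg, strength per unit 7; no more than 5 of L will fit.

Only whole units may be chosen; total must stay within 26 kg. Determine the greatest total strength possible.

W has the best ratio (9/3); taking only W gives at most 3×9 = 27 (stopped by the supply cap of 3).
Mixing does better — 3×W and 5×L: weight 24 ≤ 26, strength 3·9 + 5·7 = 62.

62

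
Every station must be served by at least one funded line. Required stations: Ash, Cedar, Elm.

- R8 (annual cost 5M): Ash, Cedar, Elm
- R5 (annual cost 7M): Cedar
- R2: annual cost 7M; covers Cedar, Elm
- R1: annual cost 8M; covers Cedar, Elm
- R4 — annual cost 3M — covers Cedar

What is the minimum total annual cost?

5

R8 alone covers Ash, Cedar, Elm — every station.
Total annual cost: 5.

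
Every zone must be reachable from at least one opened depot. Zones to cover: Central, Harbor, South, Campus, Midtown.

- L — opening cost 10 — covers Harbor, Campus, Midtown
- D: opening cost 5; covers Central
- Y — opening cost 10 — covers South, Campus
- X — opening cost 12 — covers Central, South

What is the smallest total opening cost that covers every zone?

22

The greedy cost-per-new-zone heuristic would pick L, D, and Y for 25, but a cheaper cover exists.
Choose L and X: together they cover Central, Harbor, South, Campus, Midtown — every zone.
Total opening cost: 10 + 12 = 22.
No cover costs less than 22.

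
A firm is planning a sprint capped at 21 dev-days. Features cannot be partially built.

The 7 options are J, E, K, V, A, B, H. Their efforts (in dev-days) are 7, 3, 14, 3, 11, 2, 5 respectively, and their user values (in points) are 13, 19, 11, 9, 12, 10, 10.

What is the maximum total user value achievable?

61

Take J, E, V, B, and H: effort 7 + 3 + 3 + 2 + 5 = 20 ≤ 21, user value 13 + 19 + 9 + 10 + 10 = 61.
No other feasible combination does better.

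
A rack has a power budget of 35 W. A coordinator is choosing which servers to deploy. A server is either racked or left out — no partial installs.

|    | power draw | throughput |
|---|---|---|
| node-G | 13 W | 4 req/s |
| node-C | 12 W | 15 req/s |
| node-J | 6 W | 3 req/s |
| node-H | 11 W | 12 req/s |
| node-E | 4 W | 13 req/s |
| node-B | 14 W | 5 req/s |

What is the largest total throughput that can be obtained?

node-C + node-J + node-H + node-E: power draw 12 + 6 + 11 + 4 = 33 ≤ 35, throughput 15 + 3 + 12 + 13 = 43.
node-C + node-H + node-E: power draw 12 + 11 + 4 = 27 ≤ 35, throughput 15 + 12 + 13 = 40.
Best is node-C, node-J, node-H, and node-E with total throughput 43.

43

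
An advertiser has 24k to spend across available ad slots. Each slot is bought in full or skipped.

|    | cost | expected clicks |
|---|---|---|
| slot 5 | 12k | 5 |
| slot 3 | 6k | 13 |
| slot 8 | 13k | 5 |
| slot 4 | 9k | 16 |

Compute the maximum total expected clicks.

29

Allowing fractional choices, the relaxed optimum would be about 32.8, but ad slots are indivisible.
slot 8 + slot 4: cost 13 + 9 = 22 ≤ 24, expected clicks 5 + 16 = 21.
slot 5 + slot 4: cost 12 + 9 = 21 ≤ 24, expected clicks 5 + 16 = 21.
slot 3 + slot 4: cost 6 + 9 = 15 ≤ 24, expected clicks 13 + 16 = 29.
Best is slot 3 and slot 4 with total expected clicks 29.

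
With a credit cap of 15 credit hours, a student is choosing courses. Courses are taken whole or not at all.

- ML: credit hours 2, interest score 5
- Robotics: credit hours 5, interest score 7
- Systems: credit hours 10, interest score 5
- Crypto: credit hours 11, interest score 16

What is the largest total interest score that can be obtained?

21

This is a 0-1 knapsack instance.
ML + Crypto: credit hours 2 + 11 = 13 ≤ 15, interest score 5 + 16 = 21.
ML + Robotics: credit hours 2 + 5 = 7 ≤ 15, interest score 5 + 7 = 12.
Crypto: credit hours 11 ≤ 15, interest score 16.
Best is ML and Crypto with total interest score 21.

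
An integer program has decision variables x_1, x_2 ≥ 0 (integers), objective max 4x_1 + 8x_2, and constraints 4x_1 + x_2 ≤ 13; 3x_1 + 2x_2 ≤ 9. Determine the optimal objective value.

32

(x_1,x_2)=(0,4): 4·0+1·4=4≤13, 3·0+2·4=8≤9, objective 32.
(x_1,x_2)=(1,3): 4·1+1·3=7≤13, 3·1+2·3=9≤9, objective 28.
(x_1,x_2)=(0,3): 4·0+1·3=3≤13, 3·0+2·3=6≤9, objective 24.
No feasible integer point exceeds 32.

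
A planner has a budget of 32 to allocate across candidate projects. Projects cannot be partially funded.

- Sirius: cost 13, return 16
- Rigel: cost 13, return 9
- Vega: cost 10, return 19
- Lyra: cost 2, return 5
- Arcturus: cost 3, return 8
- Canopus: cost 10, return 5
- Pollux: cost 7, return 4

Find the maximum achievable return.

48

Allowing fractional choices, the relaxed optimum would be about 50.8, but projects are indivisible.
Sirius + Vega + Arcturus: cost 13 + 10 + 3 = 26 ≤ 32, return 16 + 19 + 8 = 43.
Sirius + Vega + Lyra + Arcturus: cost 13 + 10 + 2 + 3 = 28 ≤ 32, return 16 + 19 + 5 + 8 = 48.
Sirius + Vega + Lyra + Pollux: cost 13 + 10 + 2 + 7 = 32 ≤ 32, return 16 + 19 + 5 + 4 = 44.
Best is Sirius, Vega, Lyra, and Arcturus with total return 48.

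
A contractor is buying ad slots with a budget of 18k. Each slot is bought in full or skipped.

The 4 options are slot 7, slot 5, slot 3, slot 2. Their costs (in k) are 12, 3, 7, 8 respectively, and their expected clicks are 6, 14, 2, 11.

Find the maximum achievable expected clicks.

27

This is an integer program with binary decision variables.
Allowing fractional choices, the relaxed optimum would be about 28.5, but ad slots are indivisible.
slot 5 + slot 2: cost 3 + 8 = 11 ≤ 18, expected clicks 14 + 11 = 25.
slot 7 + slot 5: cost 12 + 3 = 15 ≤ 18, expected clicks 6 + 14 = 20.
slot 5 + slot 3 + slot 2: cost 3 + 7 + 8 = 18 ≤ 18, expected clicks 14 + 2 + 11 = 27.
Best is slot 5, slot 3, and slot 2 with total expected clicks 27.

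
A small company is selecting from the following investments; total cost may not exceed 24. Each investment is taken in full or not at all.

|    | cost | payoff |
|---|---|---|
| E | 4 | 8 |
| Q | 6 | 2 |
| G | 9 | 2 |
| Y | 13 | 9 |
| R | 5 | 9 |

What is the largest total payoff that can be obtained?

26

Take E, Y, and R: cost 4 + 13 + 5 = 22 ≤ 24, payoff 8 + 9 + 9 = 26.
No other feasible combination does better.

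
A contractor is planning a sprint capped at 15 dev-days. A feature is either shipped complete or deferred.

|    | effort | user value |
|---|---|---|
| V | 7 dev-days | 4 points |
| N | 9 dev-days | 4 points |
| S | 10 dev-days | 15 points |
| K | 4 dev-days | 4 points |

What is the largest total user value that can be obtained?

Allowing fractional choices, the relaxed optimum would be about 19.6, but features are indivisible.
S: effort 10 ≤ 15, user value 15.
S + K: effort 10 + 4 = 14 ≤ 15, user value 15 + 4 = 19.
V + K: effort 7 + 4 = 11 ≤ 15, user value 4 + 4 = 8.
Best is S and K with total user value 19.

19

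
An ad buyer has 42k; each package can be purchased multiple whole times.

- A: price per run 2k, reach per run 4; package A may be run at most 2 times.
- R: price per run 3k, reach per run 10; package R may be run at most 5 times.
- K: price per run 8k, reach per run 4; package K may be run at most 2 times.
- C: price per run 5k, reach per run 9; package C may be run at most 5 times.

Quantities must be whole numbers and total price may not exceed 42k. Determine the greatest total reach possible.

1×A, 5×R, and 5×C: price 42 ≤ 42, reach 1·4 + 5·10 + 5·9 = 99.
5×R and 5×C: price 40 ≤ 42, reach 5·10 + 5·9 = 95.
Best is 99.

99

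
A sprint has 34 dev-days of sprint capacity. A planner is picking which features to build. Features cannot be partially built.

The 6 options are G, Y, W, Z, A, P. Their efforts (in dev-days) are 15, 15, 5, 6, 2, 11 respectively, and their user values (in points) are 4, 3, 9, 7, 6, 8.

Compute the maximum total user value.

30

Allowing fractional choices, the relaxed optimum would be about 32.7, but features are indivisible.
G + W + A + P: effort 15 + 5 + 2 + 11 = 33 ≤ 34, user value 4 + 9 + 6 + 8 = 27.
G + W + Z + A: effort 15 + 5 + 6 + 2 = 28 ≤ 34, user value 4 + 9 + 7 + 6 = 26.
W + Z + A + P: effort 5 + 6 + 2 + 11 = 24 ≤ 34, user value 9 + 7 + 6 + 8 = 30.
Best is W, Z, A, and P with total user value 30.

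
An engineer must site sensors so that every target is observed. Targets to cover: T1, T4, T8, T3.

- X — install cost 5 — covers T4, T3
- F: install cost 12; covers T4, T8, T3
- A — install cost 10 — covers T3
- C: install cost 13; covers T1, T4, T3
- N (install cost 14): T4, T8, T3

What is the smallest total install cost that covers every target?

This is a weighted set-cover instance.
The greedy cost-per-new-target heuristic would pick X, F, and C for 30, but a cheaper cover exists.
Choose F and C: together they cover T1, T4, T8, T3 — every target.
Total install cost: 12 + 13 = 25.
No cover costs less than 25.

25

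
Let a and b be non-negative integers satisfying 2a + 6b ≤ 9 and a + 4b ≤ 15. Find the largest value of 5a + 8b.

The continuous relaxation peaks at (4.5, 0) with value 22.50; rounding to a feasible lattice point costs some objective.
(a,b)=(4,0): 2·4+6·0=8≤9, 1·4+4·0=4≤15, objective 20.
(a,b)=(3,0): 2·3+6·0=6≤9, 1·3+4·0=3≤15, objective 15.
Maximum is 20 at (a,b)=(4,0).

20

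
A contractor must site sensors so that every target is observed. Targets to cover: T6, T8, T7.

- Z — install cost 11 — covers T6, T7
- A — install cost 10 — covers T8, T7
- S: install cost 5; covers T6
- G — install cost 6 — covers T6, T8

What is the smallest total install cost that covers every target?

15

This is an integer covering problem.
The greedy cost-per-new-target heuristic would pick G and A for 16, but a cheaper cover exists.
Choose A and S: together they cover T6, T8, T7 — every target.
Total install cost: 10 + 5 = 15.
No cover costs less than 15.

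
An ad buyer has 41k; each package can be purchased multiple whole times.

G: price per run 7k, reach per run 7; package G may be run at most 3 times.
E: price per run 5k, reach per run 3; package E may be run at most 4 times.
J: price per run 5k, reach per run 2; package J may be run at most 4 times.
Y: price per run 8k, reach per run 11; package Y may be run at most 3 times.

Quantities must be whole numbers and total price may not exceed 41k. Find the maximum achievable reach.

47

This is a bounded integer knapsack.
Take 2×G and 3×Y: price 38 ≤ 41, reach 2·7 + 3·11 = 47.
Y has the best ratio (11/8) and is taken to its limit of 3; remaining capacity is filled optimally with the others.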